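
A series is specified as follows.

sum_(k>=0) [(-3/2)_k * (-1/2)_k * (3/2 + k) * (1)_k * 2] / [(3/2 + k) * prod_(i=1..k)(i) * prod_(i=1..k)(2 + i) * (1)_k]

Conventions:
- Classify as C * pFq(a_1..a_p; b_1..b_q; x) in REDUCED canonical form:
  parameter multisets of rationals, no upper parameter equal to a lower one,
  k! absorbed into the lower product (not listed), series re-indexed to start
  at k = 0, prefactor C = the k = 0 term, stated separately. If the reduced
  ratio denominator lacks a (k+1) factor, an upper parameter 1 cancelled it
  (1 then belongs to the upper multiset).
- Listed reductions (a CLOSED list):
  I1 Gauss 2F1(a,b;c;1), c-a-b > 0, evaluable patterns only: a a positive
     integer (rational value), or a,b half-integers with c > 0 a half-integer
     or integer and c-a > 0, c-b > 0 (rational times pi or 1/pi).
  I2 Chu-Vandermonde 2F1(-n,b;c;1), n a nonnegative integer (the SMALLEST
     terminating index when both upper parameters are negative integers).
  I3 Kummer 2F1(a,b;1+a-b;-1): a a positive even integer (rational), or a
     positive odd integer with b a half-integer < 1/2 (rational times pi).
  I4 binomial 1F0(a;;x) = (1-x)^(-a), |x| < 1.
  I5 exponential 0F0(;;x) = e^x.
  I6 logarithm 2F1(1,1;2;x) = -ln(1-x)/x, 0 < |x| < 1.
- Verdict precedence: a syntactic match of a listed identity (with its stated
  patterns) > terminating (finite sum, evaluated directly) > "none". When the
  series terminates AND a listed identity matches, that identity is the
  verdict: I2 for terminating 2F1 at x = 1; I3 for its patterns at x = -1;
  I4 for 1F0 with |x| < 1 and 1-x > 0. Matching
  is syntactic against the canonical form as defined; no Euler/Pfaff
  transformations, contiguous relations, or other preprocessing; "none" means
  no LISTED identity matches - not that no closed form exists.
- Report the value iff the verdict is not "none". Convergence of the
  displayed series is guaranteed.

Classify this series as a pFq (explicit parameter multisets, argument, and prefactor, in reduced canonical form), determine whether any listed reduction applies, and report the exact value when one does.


With C = 2: the canonical form is 2F1(-3/2, -1/2; 3; 1). Verdict (x = 1): Gauss (I1, half-integer pattern) applies (x = 1; upper {-3/2, -1/2} half-integers, c = 3 in the evaluable pattern). Value: (4096/525) / pi.

Key observation: from the first term 2: the product of the first k integers (C = 2) is k!.
Term ratio: r(k) = 1 * (k-3/2) (k-1/2) / [(k+3) (k+1)] - rational; roots negated = parameters, x = 1, C = 2.


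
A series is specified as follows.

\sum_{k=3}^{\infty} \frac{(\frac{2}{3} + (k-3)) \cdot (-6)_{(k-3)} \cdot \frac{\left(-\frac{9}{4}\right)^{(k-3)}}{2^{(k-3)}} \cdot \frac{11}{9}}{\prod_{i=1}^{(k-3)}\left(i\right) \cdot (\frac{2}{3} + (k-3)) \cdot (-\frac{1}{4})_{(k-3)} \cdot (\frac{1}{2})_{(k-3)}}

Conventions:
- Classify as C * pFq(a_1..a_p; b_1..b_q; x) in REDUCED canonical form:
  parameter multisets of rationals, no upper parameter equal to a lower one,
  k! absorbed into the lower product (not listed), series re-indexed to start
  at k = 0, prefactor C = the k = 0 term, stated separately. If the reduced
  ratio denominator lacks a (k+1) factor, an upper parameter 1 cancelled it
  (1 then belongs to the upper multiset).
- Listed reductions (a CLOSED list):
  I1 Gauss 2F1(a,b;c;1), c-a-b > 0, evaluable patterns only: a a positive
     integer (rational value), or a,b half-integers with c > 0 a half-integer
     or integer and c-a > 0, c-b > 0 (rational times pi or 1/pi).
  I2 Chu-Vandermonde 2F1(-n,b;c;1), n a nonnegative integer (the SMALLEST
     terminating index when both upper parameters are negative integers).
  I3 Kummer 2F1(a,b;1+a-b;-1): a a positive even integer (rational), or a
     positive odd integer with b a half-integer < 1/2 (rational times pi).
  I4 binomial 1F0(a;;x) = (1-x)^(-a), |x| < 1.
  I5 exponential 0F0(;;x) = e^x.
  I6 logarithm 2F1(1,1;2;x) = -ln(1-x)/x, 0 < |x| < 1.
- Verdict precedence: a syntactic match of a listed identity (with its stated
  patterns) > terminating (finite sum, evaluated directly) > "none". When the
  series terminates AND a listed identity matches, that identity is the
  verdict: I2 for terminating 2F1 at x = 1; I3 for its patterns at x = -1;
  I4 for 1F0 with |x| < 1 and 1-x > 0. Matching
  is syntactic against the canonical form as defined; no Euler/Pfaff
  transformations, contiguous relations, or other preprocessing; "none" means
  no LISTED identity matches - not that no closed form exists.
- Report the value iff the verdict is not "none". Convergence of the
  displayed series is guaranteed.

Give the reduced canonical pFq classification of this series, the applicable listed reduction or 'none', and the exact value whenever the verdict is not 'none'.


At argument -\frac{9}{8}: a 1F2 with upper {-6}, lower {-\frac{1}{4}, \frac{1}{2}}, scaled by C = \frac{11}{9}. Verdict: terminating - the sum ends at index 6 because -6 is a negative integer; exact evaluation follows. Hence: -\frac{671546984}{2304225}.

Structural cue: t_0 being \frac{11}{9}, the factor k + 2/3 cancels (top and bottom), leaving C = 11/9.
Term ratio: r(k) = -\frac{9}{8} * (k-6) / [(k-\frac{1}{4}) (k+\frac{1}{2}) (k+1)] - rational in k. x = -\frac{9}{8}; t_0 = \frac{11}{9}; negate the roots.


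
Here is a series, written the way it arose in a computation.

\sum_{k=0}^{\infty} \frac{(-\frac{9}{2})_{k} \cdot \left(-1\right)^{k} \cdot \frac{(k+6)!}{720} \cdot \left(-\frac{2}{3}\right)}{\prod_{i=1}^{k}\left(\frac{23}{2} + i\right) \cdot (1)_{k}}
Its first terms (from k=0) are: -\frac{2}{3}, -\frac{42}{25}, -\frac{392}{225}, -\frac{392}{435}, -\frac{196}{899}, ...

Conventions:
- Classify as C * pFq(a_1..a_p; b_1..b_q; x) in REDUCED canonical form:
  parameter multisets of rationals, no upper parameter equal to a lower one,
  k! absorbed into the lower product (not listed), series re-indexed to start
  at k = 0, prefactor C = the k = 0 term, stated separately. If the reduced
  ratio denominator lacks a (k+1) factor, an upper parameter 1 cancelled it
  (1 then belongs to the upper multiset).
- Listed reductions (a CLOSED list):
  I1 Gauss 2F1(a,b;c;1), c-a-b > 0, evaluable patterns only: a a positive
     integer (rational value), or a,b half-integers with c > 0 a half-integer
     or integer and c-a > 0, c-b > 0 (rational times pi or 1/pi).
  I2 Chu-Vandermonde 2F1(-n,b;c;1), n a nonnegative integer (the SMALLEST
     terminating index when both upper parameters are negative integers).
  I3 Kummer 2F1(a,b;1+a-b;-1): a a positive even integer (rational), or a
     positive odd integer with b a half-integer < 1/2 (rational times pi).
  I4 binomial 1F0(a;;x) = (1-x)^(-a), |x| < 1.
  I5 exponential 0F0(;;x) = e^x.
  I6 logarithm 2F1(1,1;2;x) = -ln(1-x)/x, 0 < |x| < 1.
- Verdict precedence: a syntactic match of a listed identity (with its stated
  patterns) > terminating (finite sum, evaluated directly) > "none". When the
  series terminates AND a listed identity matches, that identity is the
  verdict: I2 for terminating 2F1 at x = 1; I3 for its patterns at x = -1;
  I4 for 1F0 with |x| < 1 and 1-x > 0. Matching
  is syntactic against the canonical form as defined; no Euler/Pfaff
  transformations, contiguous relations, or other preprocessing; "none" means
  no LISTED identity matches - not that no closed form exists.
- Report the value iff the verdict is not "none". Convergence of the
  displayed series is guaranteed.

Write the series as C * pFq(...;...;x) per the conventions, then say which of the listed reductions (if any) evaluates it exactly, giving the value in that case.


At argument -1: a 2F1 with upper {-\frac{9}{2}, 7}, lower {\frac{25}{2}}, scaled by C = -\frac{2}{3}. Verdict: Kummer's theorem (I3) fires (x = -1; c = \frac{25}{2} equals 1+a-b for upper {-\frac{9}{2}, 7}: listed pattern). Its exact value is \left(-\frac{111546435}{67108864}\right) \cdot \pi.

Structural cue: from the first term -\frac{2}{3}: (1)_k (C = -2/3) is k! itself.
Step ratio: r(k) = -1 * (k-\frac{9}{2}) (k+7) / [(k+\frac{25}{2}) (k+1)] ; factor over Q: parameters, x = -1, and C = -\frac{2}{3}.


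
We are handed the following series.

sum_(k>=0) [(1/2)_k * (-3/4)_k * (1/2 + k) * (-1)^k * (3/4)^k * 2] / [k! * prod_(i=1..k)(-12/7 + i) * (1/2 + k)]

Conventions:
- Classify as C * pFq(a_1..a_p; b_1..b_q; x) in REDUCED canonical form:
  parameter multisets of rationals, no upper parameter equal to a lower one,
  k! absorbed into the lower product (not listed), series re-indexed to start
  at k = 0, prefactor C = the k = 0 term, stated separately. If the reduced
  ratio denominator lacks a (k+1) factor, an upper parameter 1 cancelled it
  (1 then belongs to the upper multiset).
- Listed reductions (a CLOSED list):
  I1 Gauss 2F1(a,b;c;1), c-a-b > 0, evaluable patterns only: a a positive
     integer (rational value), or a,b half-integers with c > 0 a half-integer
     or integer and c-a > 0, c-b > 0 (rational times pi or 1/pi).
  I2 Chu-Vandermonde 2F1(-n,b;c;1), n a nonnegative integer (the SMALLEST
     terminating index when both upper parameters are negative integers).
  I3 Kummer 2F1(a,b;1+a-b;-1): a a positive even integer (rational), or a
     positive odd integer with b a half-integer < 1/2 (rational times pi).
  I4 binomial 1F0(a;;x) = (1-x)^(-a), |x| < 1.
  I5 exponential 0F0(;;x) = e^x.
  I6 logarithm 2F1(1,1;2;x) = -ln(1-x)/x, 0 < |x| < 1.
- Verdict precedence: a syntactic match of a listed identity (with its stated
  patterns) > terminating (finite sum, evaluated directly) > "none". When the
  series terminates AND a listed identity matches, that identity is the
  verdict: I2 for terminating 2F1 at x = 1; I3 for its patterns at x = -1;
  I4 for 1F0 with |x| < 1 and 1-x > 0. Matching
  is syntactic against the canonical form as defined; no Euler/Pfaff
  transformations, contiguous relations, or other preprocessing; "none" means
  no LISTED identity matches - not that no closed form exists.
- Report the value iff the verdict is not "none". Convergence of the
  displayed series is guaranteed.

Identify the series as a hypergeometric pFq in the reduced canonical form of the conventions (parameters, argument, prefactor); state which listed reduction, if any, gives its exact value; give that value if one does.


x = -3/4 here; the reduced form reads 2F1, upper {-3/4, 1/2}, lower {-5/7}, C = 2. Verdict: no listed reduction: x = -3/4 and upper {-3/4, 1/2} fail every I1-I6 pattern.

First insight: t_0 = 2 here, and the lower running product (C = 2, x = -3/4) is a rising factorial.
Ratio: r(k) = (-3/4) * (k-3/4) (k+1/2) / [(k-5/7) (k+1)] - rational; roots negated = parameters, x = (-3/4), C = 2.


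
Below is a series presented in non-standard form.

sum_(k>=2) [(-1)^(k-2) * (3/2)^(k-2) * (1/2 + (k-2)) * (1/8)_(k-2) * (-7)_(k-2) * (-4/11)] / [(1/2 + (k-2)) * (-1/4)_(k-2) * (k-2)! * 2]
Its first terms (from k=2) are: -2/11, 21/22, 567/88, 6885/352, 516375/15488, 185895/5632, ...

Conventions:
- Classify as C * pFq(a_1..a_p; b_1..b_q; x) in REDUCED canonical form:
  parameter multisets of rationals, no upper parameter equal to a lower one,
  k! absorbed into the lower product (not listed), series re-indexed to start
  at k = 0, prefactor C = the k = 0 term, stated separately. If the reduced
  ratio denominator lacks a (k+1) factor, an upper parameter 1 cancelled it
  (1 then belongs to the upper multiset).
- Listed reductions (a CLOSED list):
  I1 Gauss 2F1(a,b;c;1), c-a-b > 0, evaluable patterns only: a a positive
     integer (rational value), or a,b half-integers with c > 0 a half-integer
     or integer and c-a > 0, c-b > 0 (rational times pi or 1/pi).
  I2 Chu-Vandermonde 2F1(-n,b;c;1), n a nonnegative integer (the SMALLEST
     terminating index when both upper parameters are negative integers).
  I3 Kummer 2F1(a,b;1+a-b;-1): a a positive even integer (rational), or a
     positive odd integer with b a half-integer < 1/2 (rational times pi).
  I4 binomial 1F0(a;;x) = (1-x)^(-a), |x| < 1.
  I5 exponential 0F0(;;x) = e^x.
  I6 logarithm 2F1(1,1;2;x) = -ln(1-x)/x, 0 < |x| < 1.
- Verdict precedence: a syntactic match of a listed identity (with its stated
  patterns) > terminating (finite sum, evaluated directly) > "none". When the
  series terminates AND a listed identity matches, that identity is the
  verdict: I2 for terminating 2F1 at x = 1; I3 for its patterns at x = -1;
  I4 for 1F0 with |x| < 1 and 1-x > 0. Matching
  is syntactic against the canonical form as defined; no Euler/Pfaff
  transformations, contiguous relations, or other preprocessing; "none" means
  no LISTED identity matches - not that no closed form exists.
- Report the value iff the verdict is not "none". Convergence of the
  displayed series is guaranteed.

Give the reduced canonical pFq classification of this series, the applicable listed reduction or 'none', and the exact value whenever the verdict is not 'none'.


First insight: t_0 being -2/11, striking the common factor k + 1/2 reduces the term (C = -2/11).
Adjacent-term ratio: r(k) = (-3/2) * (k-7) (k+1/8) / [(k-1/4) (k+1)] - rational in k. x = (-3/2); t_0 = -2/11; negate the roots.

With C = -2/11: the canonical form is 2F1(-7, 1/8; -1/4; -3/2). Verdict: terminating - the sum ends at index 7 because -7 is a negative integer; exact evaluation follows. Hence: 49811628725/433168384.


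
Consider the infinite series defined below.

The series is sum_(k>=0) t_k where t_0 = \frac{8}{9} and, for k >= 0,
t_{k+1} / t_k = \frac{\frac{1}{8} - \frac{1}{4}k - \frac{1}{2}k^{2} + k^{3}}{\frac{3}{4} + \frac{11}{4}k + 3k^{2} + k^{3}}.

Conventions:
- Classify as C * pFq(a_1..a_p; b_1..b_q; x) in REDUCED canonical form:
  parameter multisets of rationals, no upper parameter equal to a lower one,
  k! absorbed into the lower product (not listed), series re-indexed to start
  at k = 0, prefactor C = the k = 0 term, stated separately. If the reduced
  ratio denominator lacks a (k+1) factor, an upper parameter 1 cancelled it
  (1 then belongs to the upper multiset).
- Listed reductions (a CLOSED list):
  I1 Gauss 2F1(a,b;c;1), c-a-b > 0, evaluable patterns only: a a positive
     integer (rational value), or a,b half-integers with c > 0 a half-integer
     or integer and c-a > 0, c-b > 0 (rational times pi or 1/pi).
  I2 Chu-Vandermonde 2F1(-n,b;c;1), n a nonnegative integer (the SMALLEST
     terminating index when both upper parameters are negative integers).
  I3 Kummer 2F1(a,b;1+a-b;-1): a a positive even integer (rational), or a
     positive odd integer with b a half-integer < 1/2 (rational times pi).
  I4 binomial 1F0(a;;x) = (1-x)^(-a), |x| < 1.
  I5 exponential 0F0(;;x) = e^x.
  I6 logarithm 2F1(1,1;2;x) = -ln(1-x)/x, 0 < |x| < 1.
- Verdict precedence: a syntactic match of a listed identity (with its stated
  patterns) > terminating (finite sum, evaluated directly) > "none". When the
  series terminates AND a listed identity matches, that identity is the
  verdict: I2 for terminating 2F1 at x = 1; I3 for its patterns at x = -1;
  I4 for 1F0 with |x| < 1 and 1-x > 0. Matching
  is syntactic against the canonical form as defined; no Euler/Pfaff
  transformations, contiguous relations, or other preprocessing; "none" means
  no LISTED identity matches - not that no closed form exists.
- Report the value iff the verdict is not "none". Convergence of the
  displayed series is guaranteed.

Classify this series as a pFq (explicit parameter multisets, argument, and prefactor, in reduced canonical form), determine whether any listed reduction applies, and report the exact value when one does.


Canonical form: C = \frac{8}{9} times 2F1 with upper {-\frac{1}{2}, -\frac{1}{2}}, lower {\frac{3}{2}}, x = 1. Verdict: Gauss (I1, half-integer pattern) matches (x = 1; upper {-\frac{1}{2}, -\frac{1}{2}} half-integers, c = \frac{3}{2} in the evaluable pattern). Hence: \frac{1}{3} \cdot \pi.

Key observation: from the first term \frac{8}{9}: cancel k + 1/2 from the displayed ratio first; then C = 8/9, x = 1.
Adjacent-term ratio: r(k) = 1 * (k-\frac{1}{2}) (k-\frac{1}{2}) / [(k+\frac{3}{2}) (k+1)] - poly over poly, x = 1 from leading terms; C = \frac{8}{9} at k = 0.


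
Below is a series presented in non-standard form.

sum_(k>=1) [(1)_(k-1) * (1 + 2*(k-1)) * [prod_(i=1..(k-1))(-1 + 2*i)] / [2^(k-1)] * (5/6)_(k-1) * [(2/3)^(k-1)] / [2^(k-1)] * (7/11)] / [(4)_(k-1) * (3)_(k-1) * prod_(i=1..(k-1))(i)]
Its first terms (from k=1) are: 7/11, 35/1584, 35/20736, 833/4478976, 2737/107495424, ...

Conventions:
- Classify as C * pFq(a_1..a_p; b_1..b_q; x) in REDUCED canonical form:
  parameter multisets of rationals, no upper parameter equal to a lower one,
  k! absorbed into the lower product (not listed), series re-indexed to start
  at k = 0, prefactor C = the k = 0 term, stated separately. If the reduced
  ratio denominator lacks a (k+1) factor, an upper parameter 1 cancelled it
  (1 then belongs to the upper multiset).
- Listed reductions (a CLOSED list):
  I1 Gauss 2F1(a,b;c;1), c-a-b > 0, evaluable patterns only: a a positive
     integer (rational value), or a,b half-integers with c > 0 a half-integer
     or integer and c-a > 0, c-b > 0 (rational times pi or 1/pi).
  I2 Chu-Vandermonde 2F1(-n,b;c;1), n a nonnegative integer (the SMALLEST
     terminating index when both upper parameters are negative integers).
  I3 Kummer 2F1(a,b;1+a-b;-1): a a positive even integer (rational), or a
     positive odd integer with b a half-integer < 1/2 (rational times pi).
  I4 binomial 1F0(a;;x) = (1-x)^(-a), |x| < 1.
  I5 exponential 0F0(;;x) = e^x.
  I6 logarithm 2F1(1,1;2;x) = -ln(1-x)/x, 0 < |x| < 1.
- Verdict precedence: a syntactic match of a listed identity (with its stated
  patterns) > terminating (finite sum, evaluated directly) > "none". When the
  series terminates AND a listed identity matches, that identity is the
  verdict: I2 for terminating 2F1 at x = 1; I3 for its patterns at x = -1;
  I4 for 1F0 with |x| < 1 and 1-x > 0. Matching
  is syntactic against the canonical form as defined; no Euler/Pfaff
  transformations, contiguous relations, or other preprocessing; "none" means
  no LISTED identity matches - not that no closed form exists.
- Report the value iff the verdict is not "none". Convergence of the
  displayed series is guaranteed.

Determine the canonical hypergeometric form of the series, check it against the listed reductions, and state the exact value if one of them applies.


Classification (C = 7/11): 3F2 with upper {5/6, 1, 3/2}, lower {3, 4}, argument x = 1/3. Verdict: none. A 3F2 with upper {5/6, 1, 3/2} fits none of I1-I6 at x = 1/3; the sum runs forever.

The tell: t_0 = 7/11 here, and the product of the first k integers (C = 7/11, x = 1/3) is k!.
Ratio: r(k) = (1/3) * (k+5/6) (k+1) (k+3/2) / [(k+3) (k+4) (k+1)] - rational; roots negated = parameters, x = (1/3), C = 7/11.


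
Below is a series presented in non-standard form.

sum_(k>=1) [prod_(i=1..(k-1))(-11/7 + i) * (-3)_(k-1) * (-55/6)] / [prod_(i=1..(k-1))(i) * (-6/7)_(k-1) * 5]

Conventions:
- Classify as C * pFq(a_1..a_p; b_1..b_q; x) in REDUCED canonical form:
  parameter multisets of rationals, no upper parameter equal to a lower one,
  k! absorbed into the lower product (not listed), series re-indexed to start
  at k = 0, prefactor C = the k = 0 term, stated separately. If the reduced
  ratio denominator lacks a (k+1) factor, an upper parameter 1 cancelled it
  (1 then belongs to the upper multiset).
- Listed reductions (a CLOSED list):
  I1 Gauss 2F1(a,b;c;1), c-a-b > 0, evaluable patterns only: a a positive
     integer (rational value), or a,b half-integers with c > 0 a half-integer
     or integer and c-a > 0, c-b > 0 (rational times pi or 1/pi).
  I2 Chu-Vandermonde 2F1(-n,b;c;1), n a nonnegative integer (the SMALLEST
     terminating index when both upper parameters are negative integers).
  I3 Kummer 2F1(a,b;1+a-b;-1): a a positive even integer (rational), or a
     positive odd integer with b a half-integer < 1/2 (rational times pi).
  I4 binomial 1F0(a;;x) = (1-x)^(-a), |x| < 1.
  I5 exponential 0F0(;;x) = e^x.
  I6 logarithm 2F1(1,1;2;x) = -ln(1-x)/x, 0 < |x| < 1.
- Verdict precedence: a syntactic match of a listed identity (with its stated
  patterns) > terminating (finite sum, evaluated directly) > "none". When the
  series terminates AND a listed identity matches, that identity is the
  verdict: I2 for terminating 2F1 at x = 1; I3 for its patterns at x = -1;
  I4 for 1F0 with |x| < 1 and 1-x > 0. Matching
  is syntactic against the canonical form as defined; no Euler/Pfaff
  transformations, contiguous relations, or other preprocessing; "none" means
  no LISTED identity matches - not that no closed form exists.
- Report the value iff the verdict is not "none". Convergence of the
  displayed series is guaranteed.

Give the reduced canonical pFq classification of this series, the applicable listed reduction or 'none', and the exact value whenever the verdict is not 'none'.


The series (x = 1) is 2F1: upper {-3, -4/7}, lower {-6/7}, prefactor -11/6. Verdict at x = 1: Vandermonde's identity (I2) matches (terminating 2F1 at x = 1 with n = 3, b = -4/7, c = -6/7). Exact value: -55/12.

The tell: with t_0 = -11/6, the constant factors (C = -11/6, x = 1) combine into one prefactor.
Term ratio: r(k) = 1 * (k-3) (k-4/7) / [(k-6/7) (k+1)] - rational; roots negated = parameters, x = 1, C = -11/6.


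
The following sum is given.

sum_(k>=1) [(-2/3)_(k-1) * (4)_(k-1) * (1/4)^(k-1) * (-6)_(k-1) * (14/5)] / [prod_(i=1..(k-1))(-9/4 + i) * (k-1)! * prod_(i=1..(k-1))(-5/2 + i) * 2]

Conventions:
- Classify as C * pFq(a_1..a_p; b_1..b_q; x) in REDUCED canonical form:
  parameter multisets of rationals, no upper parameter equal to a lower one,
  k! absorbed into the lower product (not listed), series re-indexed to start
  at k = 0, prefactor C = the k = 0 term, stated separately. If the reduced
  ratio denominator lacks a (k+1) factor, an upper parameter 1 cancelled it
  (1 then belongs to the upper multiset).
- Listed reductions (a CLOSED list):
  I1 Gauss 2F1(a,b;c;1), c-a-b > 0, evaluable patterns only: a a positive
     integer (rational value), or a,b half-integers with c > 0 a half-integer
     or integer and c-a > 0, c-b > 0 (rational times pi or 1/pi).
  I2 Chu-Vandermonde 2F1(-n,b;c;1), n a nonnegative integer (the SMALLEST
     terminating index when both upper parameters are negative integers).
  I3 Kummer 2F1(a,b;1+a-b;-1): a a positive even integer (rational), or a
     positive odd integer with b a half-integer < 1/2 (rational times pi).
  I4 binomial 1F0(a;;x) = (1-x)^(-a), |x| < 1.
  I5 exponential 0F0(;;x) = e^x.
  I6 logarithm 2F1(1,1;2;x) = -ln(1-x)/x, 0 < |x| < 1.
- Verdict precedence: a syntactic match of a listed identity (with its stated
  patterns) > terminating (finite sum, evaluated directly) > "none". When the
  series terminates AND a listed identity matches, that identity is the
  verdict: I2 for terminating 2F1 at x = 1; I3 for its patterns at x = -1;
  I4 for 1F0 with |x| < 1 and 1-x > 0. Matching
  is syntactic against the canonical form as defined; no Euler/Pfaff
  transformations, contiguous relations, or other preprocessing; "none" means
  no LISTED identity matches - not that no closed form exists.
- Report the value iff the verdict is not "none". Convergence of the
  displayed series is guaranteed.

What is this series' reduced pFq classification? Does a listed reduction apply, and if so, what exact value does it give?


Prefactor 7/5, argument 1/4: 3F2 with upper {-6, -2/3, 4} over lower {-3/2, -5/4}. Verdict: terminating - upper -6 stops the sum at k = 6; the 7 terms are added exactly. Hence: 2426767/120285.

Key observation: from the first term 7/5: the lower running product (C = 7/5, x = 1/4) is a rising factorial.
Adjacent-term ratio: r(k) = (1/4) * (k-6) (k-2/3) (k+4) / [(k-3/2) (k-5/4) (k+1)] ; factor over Q: parameters, x = (1/4), and C = 7/5.


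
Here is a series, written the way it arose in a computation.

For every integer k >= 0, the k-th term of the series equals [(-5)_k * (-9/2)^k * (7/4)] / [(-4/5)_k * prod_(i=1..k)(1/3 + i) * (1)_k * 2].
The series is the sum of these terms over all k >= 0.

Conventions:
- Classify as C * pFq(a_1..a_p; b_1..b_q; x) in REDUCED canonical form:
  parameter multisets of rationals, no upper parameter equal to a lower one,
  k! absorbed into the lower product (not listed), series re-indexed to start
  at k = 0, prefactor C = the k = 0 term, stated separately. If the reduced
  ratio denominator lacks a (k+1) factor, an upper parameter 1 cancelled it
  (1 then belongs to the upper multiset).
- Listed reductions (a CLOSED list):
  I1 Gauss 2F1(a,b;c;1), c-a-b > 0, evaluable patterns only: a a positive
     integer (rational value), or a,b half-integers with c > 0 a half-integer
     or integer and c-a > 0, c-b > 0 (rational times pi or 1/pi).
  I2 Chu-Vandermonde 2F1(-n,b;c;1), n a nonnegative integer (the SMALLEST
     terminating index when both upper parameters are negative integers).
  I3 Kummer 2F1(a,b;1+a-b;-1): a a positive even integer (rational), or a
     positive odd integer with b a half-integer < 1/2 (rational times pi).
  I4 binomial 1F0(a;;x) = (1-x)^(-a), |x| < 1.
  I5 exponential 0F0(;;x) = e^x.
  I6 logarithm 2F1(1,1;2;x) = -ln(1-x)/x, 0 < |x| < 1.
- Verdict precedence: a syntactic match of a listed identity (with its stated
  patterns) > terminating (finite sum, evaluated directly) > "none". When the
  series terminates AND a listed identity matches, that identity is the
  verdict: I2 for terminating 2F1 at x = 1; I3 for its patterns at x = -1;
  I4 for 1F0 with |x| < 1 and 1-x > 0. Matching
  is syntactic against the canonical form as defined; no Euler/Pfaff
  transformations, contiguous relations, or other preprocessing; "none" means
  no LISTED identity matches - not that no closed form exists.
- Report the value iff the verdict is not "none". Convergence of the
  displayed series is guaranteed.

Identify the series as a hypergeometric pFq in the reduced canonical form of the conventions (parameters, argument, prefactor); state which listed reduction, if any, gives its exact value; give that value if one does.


The tell: from the first term 7/8: the constant factors (prefactor 7/8) combine into one prefactor.
Consecutive-term ratio: r(k) = (-9/2) * (k-5) / [(k-4/5) (k+4/3) (k+1)] ; factor over Q: parameters, x = (-9/2), and C = 7/8.

With C = 7/8: the canonical form is 1F2(-5; -4/5, 4/3; -9/2). Verdict: terminating. (-5)_k vanishes past k = 5, leaving a 6-term sum, computed directly. Sum: -47627707867/54525952.


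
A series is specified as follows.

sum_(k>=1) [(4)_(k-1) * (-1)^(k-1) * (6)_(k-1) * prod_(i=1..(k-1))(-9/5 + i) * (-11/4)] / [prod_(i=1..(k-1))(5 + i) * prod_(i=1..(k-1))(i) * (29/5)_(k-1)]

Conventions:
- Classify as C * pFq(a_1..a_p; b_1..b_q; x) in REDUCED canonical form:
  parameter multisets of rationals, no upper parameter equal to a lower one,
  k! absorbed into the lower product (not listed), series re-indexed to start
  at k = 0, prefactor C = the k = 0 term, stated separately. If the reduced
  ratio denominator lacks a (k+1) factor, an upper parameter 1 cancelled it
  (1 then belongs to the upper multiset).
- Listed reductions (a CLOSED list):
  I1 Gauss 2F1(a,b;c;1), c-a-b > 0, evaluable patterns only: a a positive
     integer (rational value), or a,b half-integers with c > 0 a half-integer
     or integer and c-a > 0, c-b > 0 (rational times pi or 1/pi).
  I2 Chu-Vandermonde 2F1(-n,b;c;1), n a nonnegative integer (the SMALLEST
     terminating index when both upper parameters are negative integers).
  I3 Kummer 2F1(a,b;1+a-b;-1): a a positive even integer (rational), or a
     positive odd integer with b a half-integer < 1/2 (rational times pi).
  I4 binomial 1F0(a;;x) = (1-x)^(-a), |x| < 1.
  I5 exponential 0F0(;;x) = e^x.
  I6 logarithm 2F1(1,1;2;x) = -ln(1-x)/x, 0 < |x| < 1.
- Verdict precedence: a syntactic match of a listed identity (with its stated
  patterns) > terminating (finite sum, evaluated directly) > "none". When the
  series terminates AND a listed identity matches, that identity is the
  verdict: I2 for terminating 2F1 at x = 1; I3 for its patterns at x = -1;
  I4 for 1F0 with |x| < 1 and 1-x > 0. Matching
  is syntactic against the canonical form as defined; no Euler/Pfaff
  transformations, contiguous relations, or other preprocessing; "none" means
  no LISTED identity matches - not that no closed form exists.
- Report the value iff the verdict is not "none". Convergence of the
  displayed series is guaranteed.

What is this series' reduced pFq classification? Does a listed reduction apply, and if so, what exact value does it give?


With C = -11/4: the canonical form is 2F1(-4/5, 4; 29/5; -1). Verdict: Kummer (I3) fires (x = -1; c = 29/5 equals 1+a-b for upper {-4/5, 4}: listed pattern). Hence: -209/50.

First insight: from the first term -11/4: the product of the first k integers (C = -11/4, x = -1) is k!.
Consecutive-term ratio: r(k) = (-1) * (k-4/5) (k+4) / [(k+29/5) (k+1)] - rational; roots negated = parameters, x = (-1), C = -11/4.


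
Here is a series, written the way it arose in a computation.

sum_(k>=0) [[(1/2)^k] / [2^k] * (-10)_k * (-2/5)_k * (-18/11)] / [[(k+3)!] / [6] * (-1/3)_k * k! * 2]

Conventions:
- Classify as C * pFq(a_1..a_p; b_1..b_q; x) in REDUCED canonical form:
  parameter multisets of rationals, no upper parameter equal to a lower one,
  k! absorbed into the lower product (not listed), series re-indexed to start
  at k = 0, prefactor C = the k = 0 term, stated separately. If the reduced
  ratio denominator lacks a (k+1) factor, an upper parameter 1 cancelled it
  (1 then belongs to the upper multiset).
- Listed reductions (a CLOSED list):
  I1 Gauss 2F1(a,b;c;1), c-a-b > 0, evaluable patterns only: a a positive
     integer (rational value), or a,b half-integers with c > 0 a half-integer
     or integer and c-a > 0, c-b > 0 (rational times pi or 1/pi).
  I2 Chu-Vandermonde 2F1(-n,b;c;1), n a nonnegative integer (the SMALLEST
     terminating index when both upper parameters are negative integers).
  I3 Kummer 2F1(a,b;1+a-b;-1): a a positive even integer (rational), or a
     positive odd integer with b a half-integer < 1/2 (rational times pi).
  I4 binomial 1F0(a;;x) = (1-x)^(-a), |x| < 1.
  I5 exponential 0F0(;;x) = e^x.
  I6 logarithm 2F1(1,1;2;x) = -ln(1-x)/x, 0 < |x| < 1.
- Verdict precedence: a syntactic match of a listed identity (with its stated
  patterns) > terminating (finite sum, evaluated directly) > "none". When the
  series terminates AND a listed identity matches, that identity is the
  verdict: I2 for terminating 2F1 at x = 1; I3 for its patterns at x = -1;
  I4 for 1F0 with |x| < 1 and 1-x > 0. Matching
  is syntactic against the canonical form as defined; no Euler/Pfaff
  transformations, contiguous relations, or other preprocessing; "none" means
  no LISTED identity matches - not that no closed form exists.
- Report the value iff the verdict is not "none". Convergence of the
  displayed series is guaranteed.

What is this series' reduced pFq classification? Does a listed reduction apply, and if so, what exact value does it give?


Prefactor -9/11, argument 1/4: 2F2 with upper {-10, -2/5} over lower {-1/3, 4}. Verdict: terminating - upper parameter -10 makes this a finite sum (last index 10), evaluated exactly. Sum: -194029265457480521788497/613374361600000000000000.

Key step: t_0 being -9/11, the constant factors (C = -9/11) combine into one prefactor.
Adjacent-term ratio: r(k) = (1/4) * (k-10) (k-2/5) / [(k-1/3) (k+4) (k+1)] - rational in k. x = (1/4); t_0 = -9/11; negate the roots.


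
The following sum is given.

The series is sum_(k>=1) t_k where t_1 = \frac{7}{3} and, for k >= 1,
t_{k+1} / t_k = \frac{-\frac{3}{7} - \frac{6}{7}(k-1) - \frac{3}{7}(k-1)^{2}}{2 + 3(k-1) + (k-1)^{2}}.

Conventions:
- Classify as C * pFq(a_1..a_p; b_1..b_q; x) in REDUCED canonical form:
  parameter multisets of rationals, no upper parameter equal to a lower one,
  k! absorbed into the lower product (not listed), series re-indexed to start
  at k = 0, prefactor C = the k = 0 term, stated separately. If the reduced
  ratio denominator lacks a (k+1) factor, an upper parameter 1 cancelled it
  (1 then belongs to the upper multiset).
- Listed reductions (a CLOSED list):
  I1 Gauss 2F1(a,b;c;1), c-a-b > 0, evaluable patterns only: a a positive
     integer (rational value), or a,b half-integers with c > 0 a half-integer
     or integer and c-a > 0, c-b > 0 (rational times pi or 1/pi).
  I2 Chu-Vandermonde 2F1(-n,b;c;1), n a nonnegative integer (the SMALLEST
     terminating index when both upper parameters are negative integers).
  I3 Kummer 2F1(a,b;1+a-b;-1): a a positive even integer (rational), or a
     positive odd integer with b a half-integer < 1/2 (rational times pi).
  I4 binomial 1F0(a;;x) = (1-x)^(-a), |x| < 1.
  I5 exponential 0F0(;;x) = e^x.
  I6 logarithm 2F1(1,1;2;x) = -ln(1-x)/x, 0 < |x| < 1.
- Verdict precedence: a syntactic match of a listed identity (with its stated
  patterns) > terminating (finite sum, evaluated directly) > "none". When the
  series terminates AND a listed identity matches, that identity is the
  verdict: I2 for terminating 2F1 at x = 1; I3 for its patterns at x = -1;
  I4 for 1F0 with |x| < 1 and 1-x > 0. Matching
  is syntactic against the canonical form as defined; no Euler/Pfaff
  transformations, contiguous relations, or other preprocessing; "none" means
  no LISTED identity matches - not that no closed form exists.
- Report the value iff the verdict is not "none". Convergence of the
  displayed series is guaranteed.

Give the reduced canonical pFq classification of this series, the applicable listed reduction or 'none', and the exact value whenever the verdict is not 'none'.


Key step: x = -\frac{3}{7} and factor the ratio over Q (C = 7/3, x = -3/7): negated roots = parameters.
Consecutive-term ratio: r(k) = -\frac{3}{7} * (k+1) (k+1) / [(k+2) (k+1)] - poly over poly, x = -\frac{3}{7} from leading terms; C = \frac{7}{3} at k = 0.

Reduced: x = -\frac{3}{7}, 2F1, upper = {1, 1}, lower = {2}, C = \frac{7}{3}. Verdict: the logarithmic series (I6) applies (the logarithm: parameters (1,1;2), x = -\frac{3}{7}). Sum: \frac{49}{9} \cdot \ln\left(\frac{10}{7}\right).


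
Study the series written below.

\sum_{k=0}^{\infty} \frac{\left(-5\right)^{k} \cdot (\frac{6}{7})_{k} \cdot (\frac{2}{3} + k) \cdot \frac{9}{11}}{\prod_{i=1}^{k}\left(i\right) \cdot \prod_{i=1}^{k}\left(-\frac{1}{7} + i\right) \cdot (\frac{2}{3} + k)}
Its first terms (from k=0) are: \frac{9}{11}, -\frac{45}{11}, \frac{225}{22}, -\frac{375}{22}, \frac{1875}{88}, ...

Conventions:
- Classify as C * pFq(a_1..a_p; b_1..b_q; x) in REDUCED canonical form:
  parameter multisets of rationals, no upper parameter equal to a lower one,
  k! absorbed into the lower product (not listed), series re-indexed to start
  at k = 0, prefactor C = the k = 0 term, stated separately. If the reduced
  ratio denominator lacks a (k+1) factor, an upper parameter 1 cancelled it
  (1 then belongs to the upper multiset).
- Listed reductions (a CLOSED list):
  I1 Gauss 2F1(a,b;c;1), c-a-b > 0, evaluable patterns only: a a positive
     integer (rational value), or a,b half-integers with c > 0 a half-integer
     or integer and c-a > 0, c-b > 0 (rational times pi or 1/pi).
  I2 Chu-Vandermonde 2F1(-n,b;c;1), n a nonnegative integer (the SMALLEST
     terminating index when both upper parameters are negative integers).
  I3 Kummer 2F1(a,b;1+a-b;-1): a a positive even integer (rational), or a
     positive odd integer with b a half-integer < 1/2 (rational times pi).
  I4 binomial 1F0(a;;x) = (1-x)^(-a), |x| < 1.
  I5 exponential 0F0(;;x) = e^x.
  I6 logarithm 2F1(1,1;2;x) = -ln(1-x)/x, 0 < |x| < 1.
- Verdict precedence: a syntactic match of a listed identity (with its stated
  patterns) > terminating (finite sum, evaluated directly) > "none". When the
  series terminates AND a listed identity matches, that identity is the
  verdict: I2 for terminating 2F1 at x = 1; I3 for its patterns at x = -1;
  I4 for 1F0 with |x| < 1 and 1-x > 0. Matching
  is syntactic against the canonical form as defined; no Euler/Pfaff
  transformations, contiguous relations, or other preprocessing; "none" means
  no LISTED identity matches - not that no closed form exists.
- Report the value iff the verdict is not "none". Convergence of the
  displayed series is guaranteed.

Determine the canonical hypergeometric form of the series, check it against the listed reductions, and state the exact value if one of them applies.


The series (x = -5) is 0F0: upper {-}, lower {-}, prefactor \frac{9}{11}. Verdict: exponential (I5) applies (the 0F0 exponential series at x = -5). Value: \frac{9}{11} \cdot e^{-5}.

Key step: x = -5 and the factor k + 2/3 cancels (top and bottom), leaving C = 9/11, x = -5.
Consecutive-term ratio: r(k) = -5 * 1 / [(k+1)] - rational in k. x = -5; t_0 = \frac{9}{11}; negate the roots.


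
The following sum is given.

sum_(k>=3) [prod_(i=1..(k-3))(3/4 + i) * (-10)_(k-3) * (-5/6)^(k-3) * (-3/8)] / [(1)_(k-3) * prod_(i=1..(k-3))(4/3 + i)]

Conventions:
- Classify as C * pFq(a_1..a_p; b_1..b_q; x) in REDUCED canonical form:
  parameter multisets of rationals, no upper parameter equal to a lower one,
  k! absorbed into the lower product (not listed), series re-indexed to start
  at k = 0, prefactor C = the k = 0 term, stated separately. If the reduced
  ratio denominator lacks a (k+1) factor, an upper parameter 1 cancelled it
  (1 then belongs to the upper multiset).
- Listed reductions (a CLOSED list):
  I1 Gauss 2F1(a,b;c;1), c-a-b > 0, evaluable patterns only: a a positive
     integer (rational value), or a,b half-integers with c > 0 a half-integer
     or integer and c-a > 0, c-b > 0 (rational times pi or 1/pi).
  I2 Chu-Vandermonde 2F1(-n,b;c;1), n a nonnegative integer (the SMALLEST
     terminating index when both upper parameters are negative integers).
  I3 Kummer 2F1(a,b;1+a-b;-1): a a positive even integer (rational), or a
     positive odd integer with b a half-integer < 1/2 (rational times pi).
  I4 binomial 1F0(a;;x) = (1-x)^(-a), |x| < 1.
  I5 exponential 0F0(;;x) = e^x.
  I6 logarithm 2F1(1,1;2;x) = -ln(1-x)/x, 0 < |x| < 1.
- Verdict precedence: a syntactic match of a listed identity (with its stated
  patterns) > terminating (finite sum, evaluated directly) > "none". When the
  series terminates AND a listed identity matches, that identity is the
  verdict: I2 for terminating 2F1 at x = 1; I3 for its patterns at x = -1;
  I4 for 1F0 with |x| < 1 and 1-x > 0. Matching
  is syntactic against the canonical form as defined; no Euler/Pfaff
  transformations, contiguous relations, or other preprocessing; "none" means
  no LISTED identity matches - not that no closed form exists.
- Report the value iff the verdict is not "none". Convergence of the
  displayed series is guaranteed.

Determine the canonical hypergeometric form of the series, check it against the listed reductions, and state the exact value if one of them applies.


The series (x = -5/6) is 2F1: upper {-10, 7/4}, lower {7/3}, prefactor -3/8. Verdict: terminating. With -10 upstairs the series is a 11-term polynomial sum; evaluated term by term. Sum: -73144295901738069/971968278953984.

First insight: t_0 being -3/8, (1)_k (C = -3/8) is k! itself.
Ratio: r(k) = (-5/6) * (k-10) (k+7/4) / [(k+7/3) (k+1)] - poly over poly, x = (-5/6) from leading terms; C = -3/8 at k = 0.


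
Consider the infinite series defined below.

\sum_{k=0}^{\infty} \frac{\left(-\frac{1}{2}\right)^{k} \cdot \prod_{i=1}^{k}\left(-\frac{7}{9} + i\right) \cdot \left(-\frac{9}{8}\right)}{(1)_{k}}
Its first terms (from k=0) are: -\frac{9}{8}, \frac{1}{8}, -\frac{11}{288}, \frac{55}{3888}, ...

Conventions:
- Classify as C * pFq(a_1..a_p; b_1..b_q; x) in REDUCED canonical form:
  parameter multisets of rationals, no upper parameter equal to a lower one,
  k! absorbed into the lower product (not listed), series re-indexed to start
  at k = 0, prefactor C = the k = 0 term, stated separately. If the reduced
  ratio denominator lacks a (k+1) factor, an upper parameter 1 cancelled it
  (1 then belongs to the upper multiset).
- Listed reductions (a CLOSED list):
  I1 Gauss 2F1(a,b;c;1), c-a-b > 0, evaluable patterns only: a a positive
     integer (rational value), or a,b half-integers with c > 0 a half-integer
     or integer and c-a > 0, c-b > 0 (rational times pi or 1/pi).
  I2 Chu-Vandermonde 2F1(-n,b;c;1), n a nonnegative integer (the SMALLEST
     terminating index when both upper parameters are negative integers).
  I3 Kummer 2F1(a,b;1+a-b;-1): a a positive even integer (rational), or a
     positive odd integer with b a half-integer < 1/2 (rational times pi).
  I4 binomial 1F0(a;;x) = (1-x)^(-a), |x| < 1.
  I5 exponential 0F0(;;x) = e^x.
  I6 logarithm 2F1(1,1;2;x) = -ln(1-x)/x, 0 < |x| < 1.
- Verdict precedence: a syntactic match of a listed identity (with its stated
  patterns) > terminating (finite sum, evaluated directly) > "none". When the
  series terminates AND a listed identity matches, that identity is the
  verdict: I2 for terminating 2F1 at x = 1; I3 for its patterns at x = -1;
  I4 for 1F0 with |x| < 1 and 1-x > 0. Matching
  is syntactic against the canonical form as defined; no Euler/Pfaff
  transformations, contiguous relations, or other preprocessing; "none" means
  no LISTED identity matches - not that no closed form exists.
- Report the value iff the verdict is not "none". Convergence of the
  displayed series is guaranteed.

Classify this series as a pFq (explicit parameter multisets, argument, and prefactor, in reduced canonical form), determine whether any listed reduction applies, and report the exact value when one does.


Canonical form: C = -\frac{9}{8} times 1F0 with upper {\frac{2}{9}}, lower {-}, x = -\frac{1}{2}. Verdict: the binomial series (I4) matches (the 1F0 binomial series: exponent -2/9, x = -\frac{1}{2}). Hence: \left(-\frac{9}{8}\right) \cdot \left(\frac{3}{2}\right)^{-\frac{2}{9}}.

Key observation: with t_0 = -\frac{9}{8}, (1)_k (prefactor -9/8) is k! itself.
Consecutive-term ratio: r(k) = -\frac{1}{2} * (k+\frac{2}{9}) / [(k+1)] ; factor over Q: parameters, x = -\frac{1}{2}, and C = -\frac{9}{8}.
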